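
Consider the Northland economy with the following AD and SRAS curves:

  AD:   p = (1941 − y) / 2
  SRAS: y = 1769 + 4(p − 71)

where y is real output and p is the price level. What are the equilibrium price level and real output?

Write SRAS as y = 1769 + 4p − 284 = 1485 + 4p.
Rearrange AD to y = 1941 − 2p.
Set AD = SRAS: 1941 − 2p = 1485 + 4p, so 456 = 6p and p = 76.
Then y = 1941 − 2·76 = 1789.

p = 76, y = 1789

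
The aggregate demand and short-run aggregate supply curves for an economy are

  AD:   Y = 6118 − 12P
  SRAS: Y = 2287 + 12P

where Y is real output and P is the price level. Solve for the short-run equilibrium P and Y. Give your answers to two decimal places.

P = 159.63, Y = 4202.50

Set AD = SRAS: 6118 − 12P = 2287 + 12P, so 3831 = 24P and P = 159.63.
Substituting into AD, Y = 6118 − 12P = 4202.50.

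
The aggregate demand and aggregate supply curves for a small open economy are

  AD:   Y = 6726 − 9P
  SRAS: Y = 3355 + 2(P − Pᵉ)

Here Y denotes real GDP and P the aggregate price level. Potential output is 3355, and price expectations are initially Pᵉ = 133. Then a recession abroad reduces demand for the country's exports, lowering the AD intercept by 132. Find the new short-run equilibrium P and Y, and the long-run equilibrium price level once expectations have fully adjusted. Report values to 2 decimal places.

Short run: P = 318.64, Y = 3726.27. Long run: P = 359.89.

AD shifts left: new AD is Y = 6594 − 9P. With Pᵉ = 133, SRAS is Y = 3089 + 2P.
Short run: 6594 − 9P = 3089 + 2P gives 3505 = 11P, so P = 318.64 and Y = 6594 − 9P = 3726.27.
Y = 3726.27 is above potential 3355; expectations adjust and SRAS shifts left until Y = 3355.
Long run: on the new AD curve, 3355 = 6594 − 9P gives P = 359.89.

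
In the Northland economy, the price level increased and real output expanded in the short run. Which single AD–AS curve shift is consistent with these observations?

AD shifted right

P rose and Y rose. An AD shift moves P and Y in the same direction; an SRAS shift moves them in opposite directions.
Here P and Y moved in the same direction, so the AD curve shifted.
Since Y rose, AD shifted right.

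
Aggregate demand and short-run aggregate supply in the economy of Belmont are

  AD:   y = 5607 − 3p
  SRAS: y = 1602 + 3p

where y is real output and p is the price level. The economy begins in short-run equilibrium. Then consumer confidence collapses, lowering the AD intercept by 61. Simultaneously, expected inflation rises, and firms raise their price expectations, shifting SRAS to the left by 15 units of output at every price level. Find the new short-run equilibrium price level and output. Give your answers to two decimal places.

After both shocks: AD is y = 5546 − 3p and SRAS is y = 1587 + 3p.
Setting them equal: 3959 = 6p, so p = 659.83.
Substituting into AD, y = 3566.50.

p = 659.83, y = 3566.50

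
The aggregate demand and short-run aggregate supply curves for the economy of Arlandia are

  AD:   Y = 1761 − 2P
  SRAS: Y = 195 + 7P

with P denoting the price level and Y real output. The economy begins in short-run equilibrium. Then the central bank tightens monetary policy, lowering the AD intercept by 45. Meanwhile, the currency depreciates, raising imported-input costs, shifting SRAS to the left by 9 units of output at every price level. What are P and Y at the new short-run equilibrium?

P = 170, Y = 1376

After both shocks: AD is Y = 1716 − 2P and SRAS is Y = 186 + 7P.
Setting them equal: 1530 = 9P, so P = 170.
Y = 1716 − 2·170 = 1376.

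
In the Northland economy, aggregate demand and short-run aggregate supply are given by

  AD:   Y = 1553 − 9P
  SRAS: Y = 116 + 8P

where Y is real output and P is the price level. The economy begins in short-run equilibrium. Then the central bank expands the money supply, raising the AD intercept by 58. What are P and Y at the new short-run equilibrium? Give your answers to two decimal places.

This is a positive demand shock: AD shifts right.
New AD: Y = 1611 − 9P.
Set AD = SRAS: 1611 − 9P = 116 + 8P, so 1495 = 17P and P = 87.94.
Substituting into AD, Y = 819.53.

P = 87.94, Y = 819.53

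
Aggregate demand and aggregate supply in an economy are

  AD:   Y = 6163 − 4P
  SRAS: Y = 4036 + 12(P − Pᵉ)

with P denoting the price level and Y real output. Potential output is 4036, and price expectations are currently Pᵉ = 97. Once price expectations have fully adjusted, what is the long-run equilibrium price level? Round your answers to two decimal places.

Long-run P = 531.75

Short run: with Pᵉ = 97, SRAS is Y = 2872 + 12P. Setting AD = SRAS gives 3291 = 16P, so P = 205.69 and Y = 6163 − 4P = 5340.25.
Output 5340.25 is above potential 4036, so over time expected prices rise and SRAS shifts left until Y returns to 4036.
Long run: Y = 4036 on the AD curve gives 4036 = 6163 − 4P, so P = 531.75.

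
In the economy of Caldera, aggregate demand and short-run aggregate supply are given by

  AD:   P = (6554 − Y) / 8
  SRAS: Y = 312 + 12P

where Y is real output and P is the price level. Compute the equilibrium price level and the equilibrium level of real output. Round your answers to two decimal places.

Rearrange AD to Y = 6554 − 8P.
Set AD = SRAS: 6554 − 8P = 312 + 12P, so 6242 = 20P and P = 312.10.
Substituting into AD, Y = 6554 − 8P = 4057.20.

P = 312.10, Y = 4057.20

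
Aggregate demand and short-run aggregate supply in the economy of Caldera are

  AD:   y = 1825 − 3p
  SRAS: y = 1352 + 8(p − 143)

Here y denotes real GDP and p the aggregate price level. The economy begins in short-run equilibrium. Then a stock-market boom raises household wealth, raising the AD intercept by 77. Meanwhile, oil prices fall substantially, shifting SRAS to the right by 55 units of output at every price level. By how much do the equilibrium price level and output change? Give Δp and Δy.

After both shocks: AD is y = 1902 − 3p and SRAS is y = 263 + 8p.
Setting them equal: 1639 = 11p, so p = 149.
y = 1902 − 3·149 = 1455.
Initially p = 147, y = 1384, so Δp = +2 and Δy = +71.

Δp = +2, Δy = +71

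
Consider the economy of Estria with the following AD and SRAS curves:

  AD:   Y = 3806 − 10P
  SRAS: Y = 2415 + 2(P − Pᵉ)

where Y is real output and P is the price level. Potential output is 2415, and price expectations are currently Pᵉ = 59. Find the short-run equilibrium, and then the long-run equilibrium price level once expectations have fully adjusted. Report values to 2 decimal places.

Short run: with Pᵉ = 59, SRAS is Y = 2297 + 2P. Setting AD = SRAS gives 1509 = 12P, so P = 125.75 and Y = 3806 − 10P = 2548.50.
Output 2548.50 is above potential 2415, so over time expected prices rise and SRAS shifts left until Y returns to 2415.
Long run: Y = 2415 on the AD curve gives 2415 = 3806 − 10P, so P = 139.10.

Short run: P = 125.75, Y = 2548.50. Long run: P = 139.10.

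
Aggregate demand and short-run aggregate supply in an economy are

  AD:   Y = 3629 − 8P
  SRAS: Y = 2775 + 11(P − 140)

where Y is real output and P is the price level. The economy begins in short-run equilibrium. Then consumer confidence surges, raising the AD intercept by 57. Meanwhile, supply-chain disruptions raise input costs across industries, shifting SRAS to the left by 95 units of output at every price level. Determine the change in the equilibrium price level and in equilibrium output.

ΔP = +8, ΔY = -7

After both shocks: AD is Y = 3686 − 8P and SRAS is Y = 1140 + 11P.
Setting them equal: 2546 = 19P, so P = 134.
Y = 3686 − 8·134 = 2614.
Initially P = 126, Y = 2621, so ΔP = +8 and ΔY = -7.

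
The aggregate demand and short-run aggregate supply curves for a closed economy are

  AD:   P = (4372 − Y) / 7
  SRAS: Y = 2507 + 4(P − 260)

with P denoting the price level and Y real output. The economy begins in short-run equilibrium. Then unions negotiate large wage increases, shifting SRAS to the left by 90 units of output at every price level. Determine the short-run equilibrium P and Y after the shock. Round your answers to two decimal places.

This is a negative supply shock: SRAS shifts left.
New SRAS: Y = 1377 + 4P.
Set AD = SRAS: 4372 − 7P = 1377 + 4P, so 2995 = 11P and P = 272.27.
Substituting into AD, Y = 2466.09.

P = 272.27, Y = 2466.09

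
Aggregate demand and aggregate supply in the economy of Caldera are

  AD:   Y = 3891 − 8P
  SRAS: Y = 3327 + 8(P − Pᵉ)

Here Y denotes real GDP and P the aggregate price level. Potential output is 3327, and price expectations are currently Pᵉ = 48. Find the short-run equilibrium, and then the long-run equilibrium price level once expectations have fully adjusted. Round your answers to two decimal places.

Short run: P = 59.25, Y = 3417.00. Long run: P = 70.50.

Short run: with Pᵉ = 48, SRAS is Y = 2943 + 8P. Setting AD = SRAS gives 948 = 16P, so P = 59.25 and Y = 3891 − 8P = 3417.00.
Output 3417.00 is above potential 3327, so over time expected prices rise and SRAS shifts left until Y returns to 3327.
Long run: Y = 3327 on the AD curve gives 3327 = 3891 − 8P, so P = 70.50.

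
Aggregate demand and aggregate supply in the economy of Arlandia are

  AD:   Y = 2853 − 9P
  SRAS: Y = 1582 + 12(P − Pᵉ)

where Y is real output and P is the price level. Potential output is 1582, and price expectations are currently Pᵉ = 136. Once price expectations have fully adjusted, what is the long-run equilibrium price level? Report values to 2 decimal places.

Long-run P = 141.22

Short run: with Pᵉ = 136, SRAS is Y = 12P − 50. Setting AD = SRAS gives 2903 = 21P, so P = 138.24 and Y = 2853 − 9P = 1608.86.
Output 1608.86 is above potential 1582, so over time expected prices rise and SRAS shifts left until Y returns to 1582.
Long run: Y = 1582 on the AD curve gives 1582 = 2853 − 9P, so P = 141.22.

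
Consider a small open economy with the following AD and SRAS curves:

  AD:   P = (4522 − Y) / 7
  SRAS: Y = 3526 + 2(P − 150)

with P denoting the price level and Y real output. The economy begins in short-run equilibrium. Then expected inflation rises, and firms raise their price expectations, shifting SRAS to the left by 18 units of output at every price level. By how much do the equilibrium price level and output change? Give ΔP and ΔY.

This is a negative supply shock: SRAS shifts left.
New SRAS: Y = 3208 + 2P.
Set AD = SRAS: 4522 − 7P = 3208 + 2P, so 1314 = 9P and P = 146.
Y = 4522 − 7·146 = 3500.
Initially P = 144, Y = 3514, so ΔP = +2 and ΔY = -14.

ΔP = +2, ΔY = -14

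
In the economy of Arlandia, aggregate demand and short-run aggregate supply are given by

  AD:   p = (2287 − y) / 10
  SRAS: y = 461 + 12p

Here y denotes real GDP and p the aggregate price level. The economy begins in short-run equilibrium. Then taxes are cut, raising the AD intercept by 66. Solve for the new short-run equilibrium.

This is a positive demand shock: AD shifts right.
New AD: y = 2353 − 10p.
Set AD = SRAS: 2353 − 10p = 461 + 12p, so 1892 = 22p and p = 86.
y = 2353 − 10·86 = 1493.

p = 86, y = 1493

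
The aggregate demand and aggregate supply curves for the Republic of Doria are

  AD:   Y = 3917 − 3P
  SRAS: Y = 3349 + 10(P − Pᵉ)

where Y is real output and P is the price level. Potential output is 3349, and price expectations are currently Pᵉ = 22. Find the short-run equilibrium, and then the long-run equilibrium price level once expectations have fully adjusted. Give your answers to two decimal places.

Short run: with Pᵉ = 22, SRAS is Y = 3129 + 10P. Setting AD = SRAS gives 788 = 13P, so P = 60.62 and Y = 3917 − 3P = 3735.15.
Output 3735.15 is above potential 3349, so over time expected prices rise and SRAS shifts left until Y returns to 3349.
Long run: Y = 3349 on the AD curve gives 3349 = 3917 − 3P, so P = 189.33.

Short run: P = 60.62, Y = 3735.15. Long run: P = 189.33.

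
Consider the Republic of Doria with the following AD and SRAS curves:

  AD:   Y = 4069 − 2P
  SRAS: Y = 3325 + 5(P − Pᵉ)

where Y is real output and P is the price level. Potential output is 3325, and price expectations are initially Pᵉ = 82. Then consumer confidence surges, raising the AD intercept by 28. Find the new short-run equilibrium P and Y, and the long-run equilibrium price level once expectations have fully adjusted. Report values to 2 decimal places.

Short run: P = 168.86, Y = 3759.29. Long run: P = 386.00.

AD shifts right: new AD is Y = 4097 − 2P. With Pᵉ = 82, SRAS is Y = 2915 + 5P.
Short run: 4097 − 2P = 2915 + 5P gives 1182 = 7P, so P = 168.86 and Y = 4097 − 2P = 3759.29.
Y = 3759.29 is above potential 3325; expectations adjust and SRAS shifts left until Y = 3325.
Long run: on the new AD curve, 3325 = 4097 − 2P gives P = 386.00.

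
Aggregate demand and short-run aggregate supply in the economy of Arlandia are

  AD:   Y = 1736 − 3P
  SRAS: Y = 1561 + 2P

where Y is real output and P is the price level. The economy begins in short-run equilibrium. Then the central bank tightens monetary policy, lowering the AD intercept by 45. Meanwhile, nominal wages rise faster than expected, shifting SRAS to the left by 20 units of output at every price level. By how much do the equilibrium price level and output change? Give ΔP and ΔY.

After both shocks: AD is Y = 1691 − 3P and SRAS is Y = 1541 + 2P.
Setting them equal: 150 = 5P, so P = 30.
Y = 1691 − 3·30 = 1601.
Initially P = 35, Y = 1631, so ΔP = -5 and ΔY = -30.

ΔP = -5, ΔY = -30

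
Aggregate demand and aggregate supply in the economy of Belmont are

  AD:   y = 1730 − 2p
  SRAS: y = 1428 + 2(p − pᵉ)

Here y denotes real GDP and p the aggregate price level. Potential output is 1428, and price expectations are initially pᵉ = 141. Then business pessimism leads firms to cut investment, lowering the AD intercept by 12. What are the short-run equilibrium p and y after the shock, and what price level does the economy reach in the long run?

AD shifts left: new AD is y = 1718 − 2p. With pᵉ = 141, SRAS is y = 1146 + 2p.
Short run: 1718 − 2p = 1146 + 2p gives 572 = 4p, so p = 143 and y = 1718 − 2·143 = 1432.
y = 1432 is above potential 1428; expectations adjust and SRAS shifts left until y = 1428.
Long run: on the new AD curve, 1428 = 1718 − 2p gives p = 145.

Short run: p = 143, y = 1432. Long run: p = 145.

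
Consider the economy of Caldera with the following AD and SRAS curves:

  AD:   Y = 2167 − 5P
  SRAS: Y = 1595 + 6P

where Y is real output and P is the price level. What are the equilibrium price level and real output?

P = 52, Y = 1907

Set AD = SRAS: 2167 − 5P = 1595 + 6P, so 572 = 11P and P = 52.
Then Y = 2167 − 5·52 = 1907.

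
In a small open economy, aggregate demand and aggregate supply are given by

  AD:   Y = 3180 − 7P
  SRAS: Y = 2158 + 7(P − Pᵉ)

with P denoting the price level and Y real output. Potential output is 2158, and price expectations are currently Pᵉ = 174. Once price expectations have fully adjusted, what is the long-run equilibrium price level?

Short run: with Pᵉ = 174, SRAS is Y = 940 + 7P. Setting AD = SRAS gives 2240 = 14P, so P = 160 and Y = 3180 − 7·160 = 2060.
Output 2060 is below potential 2158, so over time expected prices fall and SRAS shifts right until Y returns to 2158.
Long run: Y = 2158 on the AD curve gives 2158 = 3180 − 7P, so P = 146.

Long-run P = 146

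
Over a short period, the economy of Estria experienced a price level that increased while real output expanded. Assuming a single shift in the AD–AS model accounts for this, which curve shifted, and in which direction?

AD shifted right

P rose and Y rose. An AD shift moves P and Y in the same direction; an SRAS shift moves them in opposite directions.
Here P and Y moved in the same direction, so the AD curve shifted.
Since Y rose, AD shifted right.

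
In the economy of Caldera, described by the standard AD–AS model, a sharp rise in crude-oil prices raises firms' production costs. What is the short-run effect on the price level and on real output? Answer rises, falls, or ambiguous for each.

Price level: rises; output: falls

This is an adverse supply shock: SRAS shifts left.
Moving along the downward-sloping AD curve, P rises and Y falls.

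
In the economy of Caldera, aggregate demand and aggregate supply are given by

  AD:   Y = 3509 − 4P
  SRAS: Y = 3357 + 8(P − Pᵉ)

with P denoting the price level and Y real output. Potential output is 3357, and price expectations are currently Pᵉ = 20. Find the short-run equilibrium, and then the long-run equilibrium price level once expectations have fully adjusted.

Short run: with Pᵉ = 20, SRAS is Y = 3197 + 8P. Setting AD = SRAS gives 312 = 12P, so P = 26 and Y = 3509 − 4·26 = 3405.
Output 3405 is above potential 3357, so over time expected prices rise and SRAS shifts left until Y returns to 3357.
Long run: Y = 3357 on the AD curve gives 3357 = 3509 − 4P, so P = 38.

Short run: P = 26, Y = 3405. Long run: P = 38.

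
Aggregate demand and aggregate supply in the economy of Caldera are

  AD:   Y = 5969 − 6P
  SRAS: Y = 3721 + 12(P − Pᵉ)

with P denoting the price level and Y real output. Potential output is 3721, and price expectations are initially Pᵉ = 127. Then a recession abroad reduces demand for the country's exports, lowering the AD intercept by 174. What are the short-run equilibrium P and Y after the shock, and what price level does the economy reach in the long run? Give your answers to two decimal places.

Short run: P = 199.89, Y = 4595.67. Long run: P = 345.67.

AD shifts left: new AD is Y = 5795 − 6P. With Pᵉ = 127, SRAS is Y = 2197 + 12P.
Short run: 5795 − 6P = 2197 + 12P gives 3598 = 18P, so P = 199.89 and Y = 5795 − 6P = 4595.67.
Y = 4595.67 is above potential 3721; expectations adjust and SRAS shifts left until Y = 3721.
Long run: on the new AD curve, 3721 = 5795 − 6P gives P = 345.67.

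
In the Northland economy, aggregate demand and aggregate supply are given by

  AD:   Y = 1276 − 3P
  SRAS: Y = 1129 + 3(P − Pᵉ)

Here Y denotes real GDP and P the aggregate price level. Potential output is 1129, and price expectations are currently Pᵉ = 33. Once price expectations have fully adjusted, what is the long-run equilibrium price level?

Long-run P = 49

Short run: with Pᵉ = 33, SRAS is Y = 1030 + 3P. Setting AD = SRAS gives 246 = 6P, so P = 41 and Y = 1276 − 3·41 = 1153.
Output 1153 is above potential 1129, so over time expected prices rise and SRAS shifts left until Y returns to 1129.
Long run: Y = 1129 on the AD curve gives 1129 = 1276 − 3P, so P = 49.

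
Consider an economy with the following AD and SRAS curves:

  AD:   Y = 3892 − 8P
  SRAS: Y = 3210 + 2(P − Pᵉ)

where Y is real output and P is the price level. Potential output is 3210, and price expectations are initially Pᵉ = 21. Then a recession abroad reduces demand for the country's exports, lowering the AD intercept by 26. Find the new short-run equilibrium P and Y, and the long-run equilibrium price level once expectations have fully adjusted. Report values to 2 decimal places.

AD shifts left: new AD is Y = 3866 − 8P. With Pᵉ = 21, SRAS is Y = 3168 + 2P.
Short run: 3866 − 8P = 3168 + 2P gives 698 = 10P, so P = 69.80 and Y = 3866 − 8P = 3307.60.
Y = 3307.60 is above potential 3210; expectations adjust and SRAS shifts left until Y = 3210.
Long run: on the new AD curve, 3210 = 3866 − 8P gives P = 82.00.

Short run: P = 69.80, Y = 3307.60. Long run: P = 82.00.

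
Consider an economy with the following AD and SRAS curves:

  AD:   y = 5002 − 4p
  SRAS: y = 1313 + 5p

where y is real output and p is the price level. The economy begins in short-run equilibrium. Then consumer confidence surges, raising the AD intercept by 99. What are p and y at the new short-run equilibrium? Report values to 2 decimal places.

This is a positive demand shock: AD shifts right.
New AD: y = 5101 − 4p.
Set AD = SRAS: 5101 − 4p = 1313 + 5p, so 3788 = 9p and p = 420.89.
Substituting into AD, y = 3417.44.

p = 420.89, y = 3417.44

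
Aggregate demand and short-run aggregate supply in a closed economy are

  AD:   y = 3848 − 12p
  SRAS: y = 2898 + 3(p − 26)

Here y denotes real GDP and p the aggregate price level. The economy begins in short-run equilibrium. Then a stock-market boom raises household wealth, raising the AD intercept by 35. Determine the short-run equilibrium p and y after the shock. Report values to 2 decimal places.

p = 70.87, y = 3032.60

This is a positive demand shock: AD shifts right.
New AD: y = 3883 − 12p.
SRAS can be written y = 2820 + 3p.
Set AD = SRAS: 3883 − 12p = 2820 + 3p, so 1063 = 15p and p = 70.87.
Substituting into AD, y = 3032.60.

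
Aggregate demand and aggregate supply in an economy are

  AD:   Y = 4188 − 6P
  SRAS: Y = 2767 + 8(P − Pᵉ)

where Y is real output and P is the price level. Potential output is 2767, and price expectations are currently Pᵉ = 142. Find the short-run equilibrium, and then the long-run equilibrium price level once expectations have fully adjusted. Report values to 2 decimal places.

Short run: with Pᵉ = 142, SRAS is Y = 1631 + 8P. Setting AD = SRAS gives 2557 = 14P, so P = 182.64 and Y = 4188 − 6P = 3092.14.
Output 3092.14 is above potential 2767, so over time expected prices rise and SRAS shifts left until Y returns to 2767.
Long run: Y = 2767 on the AD curve gives 2767 = 4188 − 6P, so P = 236.83.

Short run: P = 182.64, Y = 3092.14. Long run: P = 236.83.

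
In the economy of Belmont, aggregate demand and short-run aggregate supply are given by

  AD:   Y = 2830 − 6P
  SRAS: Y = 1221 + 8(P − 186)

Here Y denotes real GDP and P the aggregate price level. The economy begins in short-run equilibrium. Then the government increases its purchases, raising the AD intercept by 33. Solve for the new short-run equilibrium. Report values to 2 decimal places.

This is a positive demand shock: AD shifts right.
New AD: Y = 2863 − 6P.
SRAS can be written Y = 8P − 267.
Set AD = SRAS: 2863 − 6P = 8P − 267, so 3130 = 14P and P = 223.57.
Substituting into AD, Y = 1521.57.

P = 223.57, Y = 1521.57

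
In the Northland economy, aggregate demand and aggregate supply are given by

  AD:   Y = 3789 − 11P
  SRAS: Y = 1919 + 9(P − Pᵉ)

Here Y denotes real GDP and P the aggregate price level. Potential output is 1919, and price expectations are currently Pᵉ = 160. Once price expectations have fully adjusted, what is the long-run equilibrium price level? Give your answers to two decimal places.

Long-run P = 170.00

Short run: with Pᵉ = 160, SRAS is Y = 479 + 9P. Setting AD = SRAS gives 3310 = 20P, so P = 165.50 and Y = 3789 − 11P = 1968.50.
Output 1968.50 is above potential 1919, so over time expected prices rise and SRAS shifts left until Y returns to 1919.
Long run: Y = 1919 on the AD curve gives 1919 = 3789 − 11P, so P = 170.00.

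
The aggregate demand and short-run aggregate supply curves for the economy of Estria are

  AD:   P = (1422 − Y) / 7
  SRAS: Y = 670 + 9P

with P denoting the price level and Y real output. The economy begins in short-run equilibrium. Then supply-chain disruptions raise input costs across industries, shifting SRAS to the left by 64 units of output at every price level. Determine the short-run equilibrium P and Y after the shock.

This is a negative supply shock: SRAS shifts left.
New SRAS: Y = 606 + 9P.
Set AD = SRAS: 1422 − 7P = 606 + 9P, so 816 = 16P and P = 51.
Y = 1422 − 7·51 = 1065.

P = 51, Y = 1065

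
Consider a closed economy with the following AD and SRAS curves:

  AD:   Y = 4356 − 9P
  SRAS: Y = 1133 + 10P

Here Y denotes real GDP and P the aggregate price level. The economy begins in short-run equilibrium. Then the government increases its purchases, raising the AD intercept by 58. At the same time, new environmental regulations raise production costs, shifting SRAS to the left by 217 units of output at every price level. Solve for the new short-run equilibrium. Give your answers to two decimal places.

P = 184.11, Y = 2757.05

After both shocks: AD is Y = 4414 − 9P and SRAS is Y = 916 + 10P.
Setting them equal: 3498 = 19P, so P = 184.11.
Substituting into AD, Y = 2757.05.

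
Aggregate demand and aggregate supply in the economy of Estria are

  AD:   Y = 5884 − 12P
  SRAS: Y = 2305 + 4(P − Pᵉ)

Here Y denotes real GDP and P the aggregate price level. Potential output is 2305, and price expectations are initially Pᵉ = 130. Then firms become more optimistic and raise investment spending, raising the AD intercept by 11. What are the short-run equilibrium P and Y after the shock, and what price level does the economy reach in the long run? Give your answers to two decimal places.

AD shifts right: new AD is Y = 5895 − 12P. With Pᵉ = 130, SRAS is Y = 1785 + 4P.
Short run: 5895 − 12P = 1785 + 4P gives 4110 = 16P, so P = 256.88 and Y = 5895 − 12P = 2812.50.
Y = 2812.50 is above potential 2305; expectations adjust and SRAS shifts left until Y = 2305.
Long run: on the new AD curve, 2305 = 5895 − 12P gives P = 299.17.

Short run: P = 256.88, Y = 2812.50. Long run: P = 299.17.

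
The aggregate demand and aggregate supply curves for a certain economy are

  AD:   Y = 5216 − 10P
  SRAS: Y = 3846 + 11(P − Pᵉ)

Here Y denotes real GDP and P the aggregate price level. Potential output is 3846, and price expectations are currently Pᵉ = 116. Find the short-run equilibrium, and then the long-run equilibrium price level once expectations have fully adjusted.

Short run: P = 126, Y = 3956. Long run: P = 137.

Short run: with Pᵉ = 116, SRAS is Y = 2570 + 11P. Setting AD = SRAS gives 2646 = 21P, so P = 126 and Y = 5216 − 10·126 = 3956.
Output 3956 is above potential 3846, so over time expected prices rise and SRAS shifts left until Y returns to 3846.
Long run: Y = 3846 on the AD curve gives 3846 = 5216 − 10P, so P = 137.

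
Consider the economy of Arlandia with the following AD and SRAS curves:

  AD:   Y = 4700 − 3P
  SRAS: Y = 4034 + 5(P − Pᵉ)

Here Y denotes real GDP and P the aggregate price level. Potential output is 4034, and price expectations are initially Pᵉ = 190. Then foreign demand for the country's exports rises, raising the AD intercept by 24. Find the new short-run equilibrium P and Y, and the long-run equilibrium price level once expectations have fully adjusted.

AD shifts right: new AD is Y = 4724 − 3P. With Pᵉ = 190, SRAS is Y = 3084 + 5P.
Short run: 4724 − 3P = 3084 + 5P gives 1640 = 8P, so P = 205 and Y = 4724 − 3·205 = 4109.
Y = 4109 is above potential 4034; expectations adjust and SRAS shifts left until Y = 4034.
Long run: on the new AD curve, 4034 = 4724 − 3P gives P = 230.

Short run: P = 205, Y = 4109. Long run: P = 230.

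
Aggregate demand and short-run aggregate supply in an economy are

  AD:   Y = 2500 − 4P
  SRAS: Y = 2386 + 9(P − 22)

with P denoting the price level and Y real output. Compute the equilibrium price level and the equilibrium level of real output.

P = 24, Y = 2404

Write SRAS as Y = 2386 + 9P − 198 = 2188 + 9P.
Set AD = SRAS: 2500 − 4P = 2188 + 9P, so 312 = 13P and P = 24.
Then Y = 2500 − 4·24 = 2404.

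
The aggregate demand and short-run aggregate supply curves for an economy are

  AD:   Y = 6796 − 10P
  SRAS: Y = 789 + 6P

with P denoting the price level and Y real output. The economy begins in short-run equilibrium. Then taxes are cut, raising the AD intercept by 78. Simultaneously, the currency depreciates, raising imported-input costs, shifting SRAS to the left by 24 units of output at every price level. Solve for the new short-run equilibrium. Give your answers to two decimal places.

P = 381.81, Y = 3055.88

After both shocks: AD is Y = 6874 − 10P and SRAS is Y = 765 + 6P.
Setting them equal: 6109 = 16P, so P = 381.81.
Substituting into AD, Y = 3055.88.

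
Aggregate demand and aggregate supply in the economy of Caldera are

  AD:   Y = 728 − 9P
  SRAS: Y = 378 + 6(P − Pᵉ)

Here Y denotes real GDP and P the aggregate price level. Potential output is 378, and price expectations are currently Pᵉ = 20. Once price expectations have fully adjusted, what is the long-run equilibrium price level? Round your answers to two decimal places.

Long-run P = 38.89

Short run: with Pᵉ = 20, SRAS is Y = 258 + 6P. Setting AD = SRAS gives 470 = 15P, so P = 31.33 and Y = 728 − 9P = 446.00.
Output 446.00 is above potential 378, so over time expected prices rise and SRAS shifts left until Y returns to 378.
Long run: Y = 378 on the AD curve gives 378 = 728 − 9P, so P = 38.89.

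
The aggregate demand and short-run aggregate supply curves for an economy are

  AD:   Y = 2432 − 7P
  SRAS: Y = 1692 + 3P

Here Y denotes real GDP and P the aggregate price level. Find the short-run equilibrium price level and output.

Set AD = SRAS: 2432 − 7P = 1692 + 3P, so 740 = 10P and P = 74.
Then Y = 2432 − 7·74 = 1914.

P = 74, Y = 1914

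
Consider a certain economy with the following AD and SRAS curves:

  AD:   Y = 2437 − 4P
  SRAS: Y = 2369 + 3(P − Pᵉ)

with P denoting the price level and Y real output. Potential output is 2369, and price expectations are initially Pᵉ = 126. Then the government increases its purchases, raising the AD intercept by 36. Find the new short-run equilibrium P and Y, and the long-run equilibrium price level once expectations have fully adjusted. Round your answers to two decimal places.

AD shifts right: new AD is Y = 2473 − 4P. With Pᵉ = 126, SRAS is Y = 1991 + 3P.
Short run: 2473 − 4P = 1991 + 3P gives 482 = 7P, so P = 68.86 and Y = 2473 − 4P = 2197.57.
Y = 2197.57 is below potential 2369; expectations adjust and SRAS shifts right until Y = 2369.
Long run: on the new AD curve, 2369 = 2473 − 4P gives P = 26.00.

Short run: P = 68.86, Y = 2197.57. Long run: P = 26.00.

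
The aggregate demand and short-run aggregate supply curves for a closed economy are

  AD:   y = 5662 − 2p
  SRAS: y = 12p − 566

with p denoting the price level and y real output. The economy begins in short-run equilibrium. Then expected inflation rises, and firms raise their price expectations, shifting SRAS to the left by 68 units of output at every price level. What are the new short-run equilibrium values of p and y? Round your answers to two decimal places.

This is a negative supply shock: SRAS shifts left.
New SRAS: y = 12p − 634.
Set AD = SRAS: 5662 − 2p = 12p − 634, so 6296 = 14p and p = 449.71.
Substituting into AD, y = 4762.57.

p = 449.71, y = 4762.57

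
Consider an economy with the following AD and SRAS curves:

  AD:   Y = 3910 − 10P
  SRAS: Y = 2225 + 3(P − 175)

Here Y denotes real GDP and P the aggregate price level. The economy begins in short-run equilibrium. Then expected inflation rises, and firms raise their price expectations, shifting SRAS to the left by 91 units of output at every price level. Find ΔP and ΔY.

ΔP = +7, ΔY = -70

This is a negative supply shock: SRAS shifts left.
New SRAS: Y = 1609 + 3P.
Set AD = SRAS: 3910 − 10P = 1609 + 3P, so 2301 = 13P and P = 177.
Y = 3910 − 10·177 = 2140.
Initially P = 170, Y = 2210, so ΔP = +7 and ΔY = -70.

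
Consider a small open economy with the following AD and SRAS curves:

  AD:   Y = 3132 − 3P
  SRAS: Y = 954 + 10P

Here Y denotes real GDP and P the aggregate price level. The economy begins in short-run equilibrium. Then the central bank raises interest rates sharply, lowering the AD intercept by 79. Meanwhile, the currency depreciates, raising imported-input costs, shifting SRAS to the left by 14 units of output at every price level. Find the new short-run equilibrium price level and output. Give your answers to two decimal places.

After both shocks: AD is Y = 3053 − 3P and SRAS is Y = 940 + 10P.
Setting them equal: 2113 = 13P, so P = 162.54.
Substituting into AD, Y = 2565.38.

P = 162.54, Y = 2565.38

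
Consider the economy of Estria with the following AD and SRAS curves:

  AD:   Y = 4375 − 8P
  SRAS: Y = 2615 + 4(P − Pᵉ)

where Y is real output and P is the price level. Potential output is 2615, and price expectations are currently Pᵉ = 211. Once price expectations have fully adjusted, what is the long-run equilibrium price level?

Long-run P = 220

Short run: with Pᵉ = 211, SRAS is Y = 1771 + 4P. Setting AD = SRAS gives 2604 = 12P, so P = 217 and Y = 4375 − 8·217 = 2639.
Output 2639 is above potential 2615, so over time expected prices rise and SRAS shifts left until Y returns to 2615.
Long run: Y = 2615 on the AD curve gives 2615 = 4375 − 8P, so P = 220.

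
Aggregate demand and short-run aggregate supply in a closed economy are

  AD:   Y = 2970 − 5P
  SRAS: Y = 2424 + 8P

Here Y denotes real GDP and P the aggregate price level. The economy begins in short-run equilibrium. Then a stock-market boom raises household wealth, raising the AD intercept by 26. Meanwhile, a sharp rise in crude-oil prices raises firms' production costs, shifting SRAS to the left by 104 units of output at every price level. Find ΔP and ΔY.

After both shocks: AD is Y = 2996 − 5P and SRAS is Y = 2320 + 8P.
Setting them equal: 676 = 13P, so P = 52.
Y = 2996 − 5·52 = 2736.
Initially P = 42, Y = 2760, so ΔP = +10 and ΔY = -24.

ΔP = +10, ΔY = -24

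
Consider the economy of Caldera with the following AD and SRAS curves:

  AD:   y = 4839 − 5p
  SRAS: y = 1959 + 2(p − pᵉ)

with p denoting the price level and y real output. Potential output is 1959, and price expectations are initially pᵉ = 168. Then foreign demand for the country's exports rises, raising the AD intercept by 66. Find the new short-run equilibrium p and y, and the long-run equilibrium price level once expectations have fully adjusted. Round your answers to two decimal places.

Short run: p = 468.86, y = 2560.71. Long run: p = 589.20.

AD shifts right: new AD is y = 4905 − 5p. With pᵉ = 168, SRAS is y = 1623 + 2p.
Short run: 4905 − 5p = 1623 + 2p gives 3282 = 7p, so p = 468.86 and y = 4905 − 5p = 2560.71.
y = 2560.71 is above potential 1959; expectations adjust and SRAS shifts left until y = 1959.
Long run: on the new AD curve, 1959 = 4905 − 5p gives p = 589.20.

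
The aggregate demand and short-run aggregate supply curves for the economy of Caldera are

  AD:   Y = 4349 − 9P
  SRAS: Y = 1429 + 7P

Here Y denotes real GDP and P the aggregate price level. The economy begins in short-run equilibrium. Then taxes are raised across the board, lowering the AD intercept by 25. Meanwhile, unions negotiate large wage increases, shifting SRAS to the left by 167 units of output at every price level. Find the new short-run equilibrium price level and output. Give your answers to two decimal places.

P = 191.38, Y = 2601.63

After both shocks: AD is Y = 4324 − 9P and SRAS is Y = 1262 + 7P.
Setting them equal: 3062 = 16P, so P = 191.38.
Substituting into AD, Y = 2601.63.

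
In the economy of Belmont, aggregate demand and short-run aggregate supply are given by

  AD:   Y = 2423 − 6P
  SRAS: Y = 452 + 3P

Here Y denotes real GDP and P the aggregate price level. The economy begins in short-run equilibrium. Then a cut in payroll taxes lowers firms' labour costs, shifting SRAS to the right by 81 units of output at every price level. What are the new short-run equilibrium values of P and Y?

P = 210, Y = 1163

This is a positive supply shock: SRAS shifts right.
New SRAS: Y = 533 + 3P.
Set AD = SRAS: 2423 − 6P = 533 + 3P, so 1890 = 9P and P = 210.
Y = 2423 − 6·210 = 1163.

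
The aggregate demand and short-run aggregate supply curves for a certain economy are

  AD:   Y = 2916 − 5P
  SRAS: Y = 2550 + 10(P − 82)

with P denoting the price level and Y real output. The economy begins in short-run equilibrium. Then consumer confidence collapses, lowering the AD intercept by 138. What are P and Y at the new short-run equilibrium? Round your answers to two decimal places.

This is a negative demand shock: AD shifts left.
New AD: Y = 2778 − 5P.
SRAS can be written Y = 1730 + 10P.
Set AD = SRAS: 2778 − 5P = 1730 + 10P, so 1048 = 15P and P = 69.87.
Substituting into AD, Y = 2428.67.

P = 69.87, Y = 2428.67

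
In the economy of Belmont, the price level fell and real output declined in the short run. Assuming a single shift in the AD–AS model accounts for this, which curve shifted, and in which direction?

P fell and Y fell. An AD shift moves P and Y in the same direction; an SRAS shift moves them in opposite directions.
Here P and Y moved in the same direction, so the AD curve shifted.
Since Y fell, AD shifted left.

AD shifted left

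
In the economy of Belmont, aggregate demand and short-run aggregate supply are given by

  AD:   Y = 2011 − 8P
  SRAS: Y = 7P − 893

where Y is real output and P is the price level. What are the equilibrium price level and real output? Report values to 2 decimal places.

P = 193.60, Y = 462.20

Set AD = SRAS: 2011 − 8P = 7P − 893, so 2904 = 15P and P = 193.60.
Substituting into AD, Y = 2011 − 8P = 462.20.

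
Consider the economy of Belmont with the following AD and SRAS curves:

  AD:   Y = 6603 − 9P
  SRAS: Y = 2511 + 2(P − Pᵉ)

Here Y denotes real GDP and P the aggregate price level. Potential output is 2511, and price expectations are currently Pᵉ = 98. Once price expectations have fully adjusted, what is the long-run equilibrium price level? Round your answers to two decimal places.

Long-run P = 454.67

Short run: with Pᵉ = 98, SRAS is Y = 2315 + 2P. Setting AD = SRAS gives 4288 = 11P, so P = 389.82 and Y = 6603 − 9P = 3094.64.
Output 3094.64 is above potential 2511, so over time expected prices rise and SRAS shifts left until Y returns to 2511.
Long run: Y = 2511 on the AD curve gives 2511 = 6603 − 9P, so P = 454.67.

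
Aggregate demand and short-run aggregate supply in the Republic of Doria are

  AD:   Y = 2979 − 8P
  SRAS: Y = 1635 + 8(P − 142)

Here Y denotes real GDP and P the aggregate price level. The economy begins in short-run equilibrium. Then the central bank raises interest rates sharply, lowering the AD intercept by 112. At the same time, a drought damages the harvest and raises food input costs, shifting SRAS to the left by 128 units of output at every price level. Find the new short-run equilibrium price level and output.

After both shocks: AD is Y = 2867 − 8P and SRAS is Y = 371 + 8P.
Setting them equal: 2496 = 16P, so P = 156.
Y = 2867 − 8·156 = 1619.

P = 156, Y = 1619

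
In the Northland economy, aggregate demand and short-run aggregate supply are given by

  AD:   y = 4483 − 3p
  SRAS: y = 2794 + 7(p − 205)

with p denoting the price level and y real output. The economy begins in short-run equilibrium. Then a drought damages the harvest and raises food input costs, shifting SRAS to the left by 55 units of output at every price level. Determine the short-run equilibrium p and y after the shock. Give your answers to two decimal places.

p = 317.90, y = 3529.30

This is a negative supply shock: SRAS shifts left.
New SRAS: y = 1304 + 7p.
Set AD = SRAS: 4483 − 3p = 1304 + 7p, so 3179 = 10p and p = 317.90.
Substituting into AD, y = 3529.30.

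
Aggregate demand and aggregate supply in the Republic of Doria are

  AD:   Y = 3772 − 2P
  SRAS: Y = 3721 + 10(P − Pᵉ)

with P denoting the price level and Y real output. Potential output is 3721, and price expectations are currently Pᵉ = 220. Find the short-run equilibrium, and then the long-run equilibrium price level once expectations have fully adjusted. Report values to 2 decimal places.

Short run: with Pᵉ = 220, SRAS is Y = 1521 + 10P. Setting AD = SRAS gives 2251 = 12P, so P = 187.58 and Y = 3772 − 2P = 3396.83.
Output 3396.83 is below potential 3721, so over time expected prices fall and SRAS shifts right until Y returns to 3721.
Long run: Y = 3721 on the AD curve gives 3721 = 3772 − 2P, so P = 25.50.

Short run: P = 187.58, Y = 3396.83. Long run: P = 25.50.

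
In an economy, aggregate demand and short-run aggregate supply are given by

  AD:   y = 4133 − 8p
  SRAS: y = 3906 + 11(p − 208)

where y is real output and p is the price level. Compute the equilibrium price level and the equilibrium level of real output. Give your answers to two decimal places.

Write SRAS as y = 3906 + 11p − 2288 = 1618 + 11p.
Set AD = SRAS: 4133 − 8p = 1618 + 11p, so 2515 = 19p and p = 132.37.
Substituting into AD, y = 4133 − 8p = 3074.05.

p = 132.37, y = 3074.05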